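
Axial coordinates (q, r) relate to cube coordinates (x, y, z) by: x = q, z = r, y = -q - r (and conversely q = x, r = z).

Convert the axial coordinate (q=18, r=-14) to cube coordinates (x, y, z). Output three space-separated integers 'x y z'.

x = q = 18
z = r = -14
y = -x - z = -(18) - (-14) = -4

Answer: 18 -4 -14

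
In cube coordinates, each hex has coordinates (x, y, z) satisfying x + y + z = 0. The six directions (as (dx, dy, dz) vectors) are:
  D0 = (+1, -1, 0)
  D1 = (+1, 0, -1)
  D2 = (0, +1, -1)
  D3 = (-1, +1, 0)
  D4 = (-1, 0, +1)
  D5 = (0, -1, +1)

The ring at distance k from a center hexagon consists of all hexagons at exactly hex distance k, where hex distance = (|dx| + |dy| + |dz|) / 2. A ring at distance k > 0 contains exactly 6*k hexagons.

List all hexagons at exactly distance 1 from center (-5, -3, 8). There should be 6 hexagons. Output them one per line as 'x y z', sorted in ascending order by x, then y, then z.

Walk ring at distance 1 from (-5, -3, 8):
Start at center + D4*1 = (-6, -3, 9)
  hex 0: (-6, -3, 9)
  hex 1: (-5, -4, 9)
  hex 2: (-4, -4, 8)
  hex 3: (-4, -3, 7)
  hex 4: (-5, -2, 7)
  hex 5: (-6, -2, 8)
Sorted: 6 hexes.

Answer: -6 -3 9
-6 -2 8
-5 -4 9
-5 -2 7
-4 -4 8
-4 -3 7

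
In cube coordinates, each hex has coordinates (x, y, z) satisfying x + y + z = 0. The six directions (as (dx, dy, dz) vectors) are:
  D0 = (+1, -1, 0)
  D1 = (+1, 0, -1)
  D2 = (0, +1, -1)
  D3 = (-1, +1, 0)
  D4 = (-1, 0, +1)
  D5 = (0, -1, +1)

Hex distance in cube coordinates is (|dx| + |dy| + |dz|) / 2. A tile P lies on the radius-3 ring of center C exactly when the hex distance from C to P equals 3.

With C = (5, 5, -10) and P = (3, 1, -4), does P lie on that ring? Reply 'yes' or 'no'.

Answer: no

Derivation:
|px - cx| = |3 - 5| = 2
|py - cy| = |1 - 5| = 4
|pz - cz| = |-4 - (-10)| = 6
distance = (2+4+6)/2 = 12/2 = 6
radius = 3; distance != radius -> no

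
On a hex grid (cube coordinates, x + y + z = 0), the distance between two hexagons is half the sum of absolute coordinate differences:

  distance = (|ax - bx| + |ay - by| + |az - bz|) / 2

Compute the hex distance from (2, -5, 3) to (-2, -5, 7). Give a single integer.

Answer: 4

Derivation:
|ax - bx| = |2 - (-2)| = 4
|ay - by| = |-5 - (-5)| = 0
|az - bz| = |3 - 7| = 4
distance = (4 + 0 + 4) / 2 = 8 / 2 = 4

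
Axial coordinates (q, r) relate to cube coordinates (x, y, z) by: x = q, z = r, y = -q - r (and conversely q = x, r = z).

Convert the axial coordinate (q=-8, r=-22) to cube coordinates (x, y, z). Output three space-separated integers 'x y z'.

x = q = -8
z = r = -22
y = -x - z = -(-8) - (-22) = 30

Answer: -8 30 -22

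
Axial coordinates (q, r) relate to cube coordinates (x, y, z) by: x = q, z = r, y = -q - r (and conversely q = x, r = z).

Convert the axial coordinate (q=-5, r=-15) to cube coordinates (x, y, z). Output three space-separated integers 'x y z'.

x = q = -5
z = r = -15
y = -x - z = -(-5) - (-15) = 20

Answer: -5 20 -15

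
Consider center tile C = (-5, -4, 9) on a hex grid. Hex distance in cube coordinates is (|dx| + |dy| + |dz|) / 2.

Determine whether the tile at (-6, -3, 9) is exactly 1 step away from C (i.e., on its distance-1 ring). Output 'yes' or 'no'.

Answer: yes

Derivation:
|px - cx| = |-6 - (-5)| = 1
|py - cy| = |-3 - (-4)| = 1
|pz - cz| = |9 - 9| = 0
distance = (1+1+0)/2 = 2/2 = 1
radius = 1; distance == radius -> yes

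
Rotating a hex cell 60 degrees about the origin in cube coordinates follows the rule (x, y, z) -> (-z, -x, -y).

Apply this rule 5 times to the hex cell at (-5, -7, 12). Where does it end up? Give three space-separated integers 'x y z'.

Start: (-5, -7, 12)
Step 1: (-5, -7, 12) -> (-(12), -(-5), -(-7)) = (-12, 5, 7)
Step 2: (-12, 5, 7) -> (-(7), -(-12), -(5)) = (-7, 12, -5)
Step 3: (-7, 12, -5) -> (-(-5), -(-7), -(12)) = (5, 7, -12)
Step 4: (5, 7, -12) -> (-(-12), -(5), -(7)) = (12, -5, -7)
Step 5: (12, -5, -7) -> (-(-7), -(12), -(-5)) = (7, -12, 5)

Answer: 7 -12 5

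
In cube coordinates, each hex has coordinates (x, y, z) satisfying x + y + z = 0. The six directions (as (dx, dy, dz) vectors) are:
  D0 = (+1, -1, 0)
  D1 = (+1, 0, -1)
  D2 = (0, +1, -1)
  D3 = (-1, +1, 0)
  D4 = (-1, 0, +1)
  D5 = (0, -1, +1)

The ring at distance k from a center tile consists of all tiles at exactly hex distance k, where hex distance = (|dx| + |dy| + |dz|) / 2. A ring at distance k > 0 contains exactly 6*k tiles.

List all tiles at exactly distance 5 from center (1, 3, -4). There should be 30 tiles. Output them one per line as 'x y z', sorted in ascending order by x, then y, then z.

Answer: -4 3 1
-4 4 0
-4 5 -1
-4 6 -2
-4 7 -3
-4 8 -4
-3 2 1
-3 8 -5
-2 1 1
-2 8 -6
-1 0 1
-1 8 -7
0 -1 1
0 8 -8
1 -2 1
1 8 -9
2 -2 0
2 7 -9
3 -2 -1
3 6 -9
4 -2 -2
4 5 -9
5 -2 -3
5 4 -9
6 -2 -4
6 -1 -5
6 0 -6
6 1 -7
6 2 -8
6 3 -9

Derivation:
Walk ring at distance 5 from (1, 3, -4):
Start at center + D4*5 = (-4, 3, 1)
  hex 0: (-4, 3, 1)
  hex 1: (-3, 2, 1)
  hex 2: (-2, 1, 1)
  hex 3: (-1, 0, 1)
  hex 4: (0, -1, 1)
  hex 5: (1, -2, 1)
  hex 6: (2, -2, 0)
  hex 7: (3, -2, -1)
  hex 8: (4, -2, -2)
  hex 9: (5, -2, -3)
  hex 10: (6, -2, -4)
  hex 11: (6, -1, -5)
  hex 12: (6, 0, -6)
  hex 13: (6, 1, -7)
  hex 14: (6, 2, -8)
  hex 15: (6, 3, -9)
  hex 16: (5, 4, -9)
  hex 17: (4, 5, -9)
  hex 18: (3, 6, -9)
  hex 19: (2, 7, -9)
  hex 20: (1, 8, -9)
  hex 21: (0, 8, -8)
  hex 22: (-1, 8, -7)
  hex 23: (-2, 8, -6)
  hex 24: (-3, 8, -5)
  hex 25: (-4, 8, -4)
  hex 26: (-4, 7, -3)
  hex 27: (-4, 6, -2)
  hex 28: (-4, 5, -1)
  hex 29: (-4, 4, 0)
Sorted: 30 hexes.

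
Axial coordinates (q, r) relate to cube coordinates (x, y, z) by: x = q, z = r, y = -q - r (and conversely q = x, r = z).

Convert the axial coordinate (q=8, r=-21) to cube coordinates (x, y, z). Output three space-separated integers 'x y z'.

x = q = 8
z = r = -21
y = -x - z = -(8) - (-21) = 13

Answer: 8 13 -21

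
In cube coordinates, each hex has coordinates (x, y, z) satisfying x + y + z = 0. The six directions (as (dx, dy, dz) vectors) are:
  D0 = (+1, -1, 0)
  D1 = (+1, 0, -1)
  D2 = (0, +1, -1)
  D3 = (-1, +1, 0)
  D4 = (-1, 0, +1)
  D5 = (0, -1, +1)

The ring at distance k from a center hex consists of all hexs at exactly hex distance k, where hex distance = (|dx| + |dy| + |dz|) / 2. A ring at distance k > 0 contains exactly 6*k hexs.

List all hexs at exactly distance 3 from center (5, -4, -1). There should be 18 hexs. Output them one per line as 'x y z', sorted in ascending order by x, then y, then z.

Answer: 2 -4 2
2 -3 1
2 -2 0
2 -1 -1
3 -5 2
3 -1 -2
4 -6 2
4 -1 -3
5 -7 2
5 -1 -4
6 -7 1
6 -2 -4
7 -7 0
7 -3 -4
8 -7 -1
8 -6 -2
8 -5 -3
8 -4 -4

Derivation:
Walk ring at distance 3 from (5, -4, -1):
Start at center + D4*3 = (2, -4, 2)
  hex 0: (2, -4, 2)
  hex 1: (3, -5, 2)
  hex 2: (4, -6, 2)
  hex 3: (5, -7, 2)
  hex 4: (6, -7, 1)
  hex 5: (7, -7, 0)
  hex 6: (8, -7, -1)
  hex 7: (8, -6, -2)
  hex 8: (8, -5, -3)
  hex 9: (8, -4, -4)
  hex 10: (7, -3, -4)
  hex 11: (6, -2, -4)
  hex 12: (5, -1, -4)
  hex 13: (4, -1, -3)
  hex 14: (3, -1, -2)
  hex 15: (2, -1, -1)
  hex 16: (2, -2, 0)
  hex 17: (2, -3, 1)
Sorted: 18 hexes.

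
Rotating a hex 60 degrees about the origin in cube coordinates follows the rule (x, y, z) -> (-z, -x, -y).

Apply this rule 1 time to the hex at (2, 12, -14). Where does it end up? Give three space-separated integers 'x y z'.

Answer: 14 -2 -12

Derivation:
Start: (2, 12, -14)
Step 1: (2, 12, -14) -> (-(-14), -(2), -(12)) = (14, -2, -12)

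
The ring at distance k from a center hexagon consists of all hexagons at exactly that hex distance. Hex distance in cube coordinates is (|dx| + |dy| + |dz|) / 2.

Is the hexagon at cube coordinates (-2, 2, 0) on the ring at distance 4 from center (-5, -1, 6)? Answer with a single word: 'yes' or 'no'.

Answer: no

Derivation:
|px - cx| = |-2 - (-5)| = 3
|py - cy| = |2 - (-1)| = 3
|pz - cz| = |0 - 6| = 6
distance = (3+3+6)/2 = 12/2 = 6
radius = 4; distance != radius -> no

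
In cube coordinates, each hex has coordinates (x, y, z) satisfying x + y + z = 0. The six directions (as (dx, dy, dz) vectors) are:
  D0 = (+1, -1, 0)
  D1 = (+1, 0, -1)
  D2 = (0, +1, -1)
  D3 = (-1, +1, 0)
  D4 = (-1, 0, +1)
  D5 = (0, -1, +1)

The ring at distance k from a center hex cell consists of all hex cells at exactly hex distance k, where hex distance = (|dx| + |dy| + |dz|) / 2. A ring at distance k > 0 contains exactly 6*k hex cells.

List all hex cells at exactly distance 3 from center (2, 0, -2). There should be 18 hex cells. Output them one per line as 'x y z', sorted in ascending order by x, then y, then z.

Walk ring at distance 3 from (2, 0, -2):
Start at center + D4*3 = (-1, 0, 1)
  hex 0: (-1, 0, 1)
  hex 1: (0, -1, 1)
  hex 2: (1, -2, 1)
  hex 3: (2, -3, 1)
  hex 4: (3, -3, 0)
  hex 5: (4, -3, -1)
  hex 6: (5, -3, -2)
  hex 7: (5, -2, -3)
  hex 8: (5, -1, -4)
  hex 9: (5, 0, -5)
  hex 10: (4, 1, -5)
  hex 11: (3, 2, -5)
  hex 12: (2, 3, -5)
  hex 13: (1, 3, -4)
  hex 14: (0, 3, -3)
  hex 15: (-1, 3, -2)
  hex 16: (-1, 2, -1)
  hex 17: (-1, 1, 0)
Sorted: 18 hexes.

Answer: -1 0 1
-1 1 0
-1 2 -1
-1 3 -2
0 -1 1
0 3 -3
1 -2 1
1 3 -4
2 -3 1
2 3 -5
3 -3 0
3 2 -5
4 -3 -1
4 1 -5
5 -3 -2
5 -2 -3
5 -1 -4
5 0 -5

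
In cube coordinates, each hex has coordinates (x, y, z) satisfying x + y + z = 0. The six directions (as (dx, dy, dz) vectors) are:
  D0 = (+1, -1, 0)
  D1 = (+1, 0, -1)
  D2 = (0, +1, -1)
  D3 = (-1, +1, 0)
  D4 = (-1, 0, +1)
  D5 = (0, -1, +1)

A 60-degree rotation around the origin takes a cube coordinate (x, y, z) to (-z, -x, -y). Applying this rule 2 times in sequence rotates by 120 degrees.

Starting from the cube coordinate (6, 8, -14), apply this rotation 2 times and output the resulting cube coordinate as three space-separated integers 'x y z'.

Answer: 8 -14 6

Derivation:
Start: (6, 8, -14)
Step 1: (6, 8, -14) -> (-(-14), -(6), -(8)) = (14, -6, -8)
Step 2: (14, -6, -8) -> (-(-8), -(14), -(-6)) = (8, -14, 6)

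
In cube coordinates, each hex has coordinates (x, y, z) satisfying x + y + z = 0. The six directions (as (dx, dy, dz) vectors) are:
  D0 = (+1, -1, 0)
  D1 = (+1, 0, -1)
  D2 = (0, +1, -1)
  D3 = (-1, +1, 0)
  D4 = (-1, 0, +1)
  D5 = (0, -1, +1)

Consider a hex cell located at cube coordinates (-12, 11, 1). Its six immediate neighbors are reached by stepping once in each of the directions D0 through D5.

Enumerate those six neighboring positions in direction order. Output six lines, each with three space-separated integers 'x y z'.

Answer: -11 10 1
-11 11 0
-12 12 0
-13 12 1
-13 11 2
-12 10 2

Derivation:
Center: (-12, 11, 1). Add each direction:
  D0: (-12, 11, 1) + (1, -1, 0) = (-11, 10, 1)
  D1: (-12, 11, 1) + (1, 0, -1) = (-11, 11, 0)
  D2: (-12, 11, 1) + (0, 1, -1) = (-12, 12, 0)
  D3: (-12, 11, 1) + (-1, 1, 0) = (-13, 12, 1)
  D4: (-12, 11, 1) + (-1, 0, 1) = (-13, 11, 2)
  D5: (-12, 11, 1) + (0, -1, 1) = (-12, 10, 2)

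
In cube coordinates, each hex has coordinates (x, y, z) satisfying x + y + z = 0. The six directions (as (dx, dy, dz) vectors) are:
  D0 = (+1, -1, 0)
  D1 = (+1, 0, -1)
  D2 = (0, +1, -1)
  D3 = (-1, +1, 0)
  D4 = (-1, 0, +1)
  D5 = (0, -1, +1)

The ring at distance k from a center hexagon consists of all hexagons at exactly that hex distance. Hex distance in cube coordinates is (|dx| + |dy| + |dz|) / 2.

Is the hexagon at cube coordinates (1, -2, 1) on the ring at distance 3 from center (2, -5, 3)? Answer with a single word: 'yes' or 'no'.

Answer: yes

Derivation:
|px - cx| = |1 - 2| = 1
|py - cy| = |-2 - (-5)| = 3
|pz - cz| = |1 - 3| = 2
distance = (1+3+2)/2 = 6/2 = 3
radius = 3; distance == radius -> yes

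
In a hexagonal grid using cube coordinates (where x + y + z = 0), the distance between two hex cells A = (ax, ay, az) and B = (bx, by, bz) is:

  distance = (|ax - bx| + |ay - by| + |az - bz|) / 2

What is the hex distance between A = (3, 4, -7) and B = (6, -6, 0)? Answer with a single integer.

Answer: 10

Derivation:
|ax - bx| = |3 - 6| = 3
|ay - by| = |4 - (-6)| = 10
|az - bz| = |-7 - 0| = 7
distance = (3 + 10 + 7) / 2 = 20 / 2 = 10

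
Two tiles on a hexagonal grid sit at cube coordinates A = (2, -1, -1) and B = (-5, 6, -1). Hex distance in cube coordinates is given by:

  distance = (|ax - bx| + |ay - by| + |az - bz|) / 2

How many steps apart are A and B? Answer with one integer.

Answer: 7

Derivation:
|ax - bx| = |2 - (-5)| = 7
|ay - by| = |-1 - 6| = 7
|az - bz| = |-1 - (-1)| = 0
distance = (7 + 7 + 0) / 2 = 14 / 2 = 7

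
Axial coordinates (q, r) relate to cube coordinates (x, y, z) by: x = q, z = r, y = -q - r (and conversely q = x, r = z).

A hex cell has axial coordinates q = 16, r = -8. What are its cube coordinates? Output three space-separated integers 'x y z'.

x = q = 16
z = r = -8
y = -x - z = -(16) - (-8) = -8

Answer: 16 -8 -8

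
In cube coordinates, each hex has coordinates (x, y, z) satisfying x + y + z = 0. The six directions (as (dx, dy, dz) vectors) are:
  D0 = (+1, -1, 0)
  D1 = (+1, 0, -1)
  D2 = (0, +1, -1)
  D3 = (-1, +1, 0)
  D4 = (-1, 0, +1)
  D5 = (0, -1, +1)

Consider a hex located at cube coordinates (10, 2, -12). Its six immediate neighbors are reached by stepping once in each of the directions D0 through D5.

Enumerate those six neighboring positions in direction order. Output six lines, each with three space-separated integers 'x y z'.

Answer: 11 1 -12
11 2 -13
10 3 -13
9 3 -12
9 2 -11
10 1 -11

Derivation:
Center: (10, 2, -12). Add each direction:
  D0: (10, 2, -12) + (1, -1, 0) = (11, 1, -12)
  D1: (10, 2, -12) + (1, 0, -1) = (11, 2, -13)
  D2: (10, 2, -12) + (0, 1, -1) = (10, 3, -13)
  D3: (10, 2, -12) + (-1, 1, 0) = (9, 3, -12)
  D4: (10, 2, -12) + (-1, 0, 1) = (9, 2, -11)
  D5: (10, 2, -12) + (0, -1, 1) = (10, 1, -11)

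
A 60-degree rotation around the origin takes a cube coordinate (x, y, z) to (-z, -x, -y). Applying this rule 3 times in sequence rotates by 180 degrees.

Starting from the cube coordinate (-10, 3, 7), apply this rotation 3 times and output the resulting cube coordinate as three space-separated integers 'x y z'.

Answer: 10 -3 -7

Derivation:
Start: (-10, 3, 7)
Step 1: (-10, 3, 7) -> (-(7), -(-10), -(3)) = (-7, 10, -3)
Step 2: (-7, 10, -3) -> (-(-3), -(-7), -(10)) = (3, 7, -10)
Step 3: (3, 7, -10) -> (-(-10), -(3), -(7)) = (10, -3, -7)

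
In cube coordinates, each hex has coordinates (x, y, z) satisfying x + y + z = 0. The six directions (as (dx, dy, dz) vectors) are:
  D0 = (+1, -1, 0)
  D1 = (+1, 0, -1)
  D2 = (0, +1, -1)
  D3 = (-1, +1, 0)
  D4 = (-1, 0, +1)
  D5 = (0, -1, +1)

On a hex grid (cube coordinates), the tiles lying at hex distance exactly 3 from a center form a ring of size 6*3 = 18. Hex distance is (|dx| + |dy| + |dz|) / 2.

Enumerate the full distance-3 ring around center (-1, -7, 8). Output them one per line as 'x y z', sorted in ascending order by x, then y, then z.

Walk ring at distance 3 from (-1, -7, 8):
Start at center + D4*3 = (-4, -7, 11)
  hex 0: (-4, -7, 11)
  hex 1: (-3, -8, 11)
  hex 2: (-2, -9, 11)
  hex 3: (-1, -10, 11)
  hex 4: (0, -10, 10)
  hex 5: (1, -10, 9)
  hex 6: (2, -10, 8)
  hex 7: (2, -9, 7)
  hex 8: (2, -8, 6)
  hex 9: (2, -7, 5)
  hex 10: (1, -6, 5)
  hex 11: (0, -5, 5)
  hex 12: (-1, -4, 5)
  hex 13: (-2, -4, 6)
  hex 14: (-3, -4, 7)
  hex 15: (-4, -4, 8)
  hex 16: (-4, -5, 9)
  hex 17: (-4, -6, 10)
Sorted: 18 hexes.

Answer: -4 -7 11
-4 -6 10
-4 -5 9
-4 -4 8
-3 -8 11
-3 -4 7
-2 -9 11
-2 -4 6
-1 -10 11
-1 -4 5
0 -10 10
0 -5 5
1 -10 9
1 -6 5
2 -10 8
2 -9 7
2 -8 6
2 -7 5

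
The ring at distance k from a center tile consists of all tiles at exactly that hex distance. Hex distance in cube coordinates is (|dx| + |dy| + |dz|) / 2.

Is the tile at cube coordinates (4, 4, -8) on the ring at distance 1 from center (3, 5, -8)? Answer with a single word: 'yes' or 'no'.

Answer: yes

Derivation:
|px - cx| = |4 - 3| = 1
|py - cy| = |4 - 5| = 1
|pz - cz| = |-8 - (-8)| = 0
distance = (1+1+0)/2 = 2/2 = 1
radius = 1; distance == radius -> yes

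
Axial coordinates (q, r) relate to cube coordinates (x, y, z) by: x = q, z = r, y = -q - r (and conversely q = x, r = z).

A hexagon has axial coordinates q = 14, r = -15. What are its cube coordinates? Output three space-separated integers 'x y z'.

Answer: 14 1 -15

Derivation:
x = q = 14
z = r = -15
y = -x - z = -(14) - (-15) = 1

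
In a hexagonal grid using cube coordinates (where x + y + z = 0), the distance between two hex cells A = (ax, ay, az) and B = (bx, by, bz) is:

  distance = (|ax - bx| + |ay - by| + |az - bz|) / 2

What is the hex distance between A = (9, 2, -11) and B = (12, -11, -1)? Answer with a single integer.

|ax - bx| = |9 - 12| = 3
|ay - by| = |2 - (-11)| = 13
|az - bz| = |-11 - (-1)| = 10
distance = (3 + 13 + 10) / 2 = 26 / 2 = 13

Answer: 13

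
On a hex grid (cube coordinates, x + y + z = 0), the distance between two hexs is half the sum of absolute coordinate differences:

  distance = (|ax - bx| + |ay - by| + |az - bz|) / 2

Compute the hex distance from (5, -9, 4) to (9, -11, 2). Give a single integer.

Answer: 4

Derivation:
|ax - bx| = |5 - 9| = 4
|ay - by| = |-9 - (-11)| = 2
|az - bz| = |4 - 2| = 2
distance = (4 + 2 + 2) / 2 = 8 / 2 = 4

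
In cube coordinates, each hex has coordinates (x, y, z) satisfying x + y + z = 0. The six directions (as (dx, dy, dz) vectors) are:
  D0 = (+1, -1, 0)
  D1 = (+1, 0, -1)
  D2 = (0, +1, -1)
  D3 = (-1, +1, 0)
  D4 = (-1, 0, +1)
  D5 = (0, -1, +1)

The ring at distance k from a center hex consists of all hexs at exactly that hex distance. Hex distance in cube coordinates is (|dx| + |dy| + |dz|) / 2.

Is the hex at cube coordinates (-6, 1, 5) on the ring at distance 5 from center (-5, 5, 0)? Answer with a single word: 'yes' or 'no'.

Answer: yes

Derivation:
|px - cx| = |-6 - (-5)| = 1
|py - cy| = |1 - 5| = 4
|pz - cz| = |5 - 0| = 5
distance = (1+4+5)/2 = 10/2 = 5
radius = 5; distance == radius -> yes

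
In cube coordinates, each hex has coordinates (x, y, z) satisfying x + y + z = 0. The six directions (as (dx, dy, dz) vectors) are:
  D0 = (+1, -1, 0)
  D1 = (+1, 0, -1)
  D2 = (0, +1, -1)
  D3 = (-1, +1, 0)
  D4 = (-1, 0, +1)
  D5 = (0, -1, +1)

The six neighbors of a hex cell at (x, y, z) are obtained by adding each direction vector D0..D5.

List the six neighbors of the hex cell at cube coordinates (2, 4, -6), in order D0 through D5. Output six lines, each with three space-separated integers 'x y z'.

Center: (2, 4, -6). Add each direction:
  D0: (2, 4, -6) + (1, -1, 0) = (3, 3, -6)
  D1: (2, 4, -6) + (1, 0, -1) = (3, 4, -7)
  D2: (2, 4, -6) + (0, 1, -1) = (2, 5, -7)
  D3: (2, 4, -6) + (-1, 1, 0) = (1, 5, -6)
  D4: (2, 4, -6) + (-1, 0, 1) = (1, 4, -5)
  D5: (2, 4, -6) + (0, -1, 1) = (2, 3, -5)

Answer: 3 3 -6
3 4 -7
2 5 -7
1 5 -6
1 4 -5
2 3 -5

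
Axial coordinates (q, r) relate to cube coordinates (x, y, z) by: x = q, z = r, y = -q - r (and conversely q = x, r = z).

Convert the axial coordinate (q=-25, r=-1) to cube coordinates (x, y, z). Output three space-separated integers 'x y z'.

Answer: -25 26 -1

Derivation:
x = q = -25
z = r = -1
y = -x - z = -(-25) - (-1) = 26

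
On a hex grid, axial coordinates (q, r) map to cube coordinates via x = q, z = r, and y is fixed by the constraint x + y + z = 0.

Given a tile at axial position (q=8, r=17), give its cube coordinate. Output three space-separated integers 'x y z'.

x = q = 8
z = r = 17
y = -x - z = -(8) - (17) = -25

Answer: 8 -25 17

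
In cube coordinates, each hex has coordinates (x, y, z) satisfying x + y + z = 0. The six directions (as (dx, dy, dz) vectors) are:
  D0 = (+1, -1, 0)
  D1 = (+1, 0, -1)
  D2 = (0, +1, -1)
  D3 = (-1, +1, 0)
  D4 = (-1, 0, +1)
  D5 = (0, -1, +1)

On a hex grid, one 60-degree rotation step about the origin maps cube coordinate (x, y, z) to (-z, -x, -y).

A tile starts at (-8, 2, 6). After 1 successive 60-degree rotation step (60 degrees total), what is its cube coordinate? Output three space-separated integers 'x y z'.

Answer: -6 8 -2

Derivation:
Start: (-8, 2, 6)
Step 1: (-8, 2, 6) -> (-(6), -(-8), -(2)) = (-6, 8, -2)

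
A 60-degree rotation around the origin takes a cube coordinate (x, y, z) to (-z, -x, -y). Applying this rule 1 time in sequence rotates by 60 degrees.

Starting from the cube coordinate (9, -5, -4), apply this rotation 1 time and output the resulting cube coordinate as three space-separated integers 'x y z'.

Answer: 4 -9 5

Derivation:
Start: (9, -5, -4)
Step 1: (9, -5, -4) -> (-(-4), -(9), -(-5)) = (4, -9, 5)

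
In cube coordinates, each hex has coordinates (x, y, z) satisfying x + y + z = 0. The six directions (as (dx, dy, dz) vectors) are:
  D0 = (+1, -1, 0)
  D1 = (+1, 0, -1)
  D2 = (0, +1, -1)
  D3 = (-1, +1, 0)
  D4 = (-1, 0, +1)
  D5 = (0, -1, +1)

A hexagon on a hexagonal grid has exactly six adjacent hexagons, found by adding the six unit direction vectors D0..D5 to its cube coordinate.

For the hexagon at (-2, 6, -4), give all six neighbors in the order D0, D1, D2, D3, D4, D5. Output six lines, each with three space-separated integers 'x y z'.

Answer: -1 5 -4
-1 6 -5
-2 7 -5
-3 7 -4
-3 6 -3
-2 5 -3

Derivation:
Center: (-2, 6, -4). Add each direction:
  D0: (-2, 6, -4) + (1, -1, 0) = (-1, 5, -4)
  D1: (-2, 6, -4) + (1, 0, -1) = (-1, 6, -5)
  D2: (-2, 6, -4) + (0, 1, -1) = (-2, 7, -5)
  D3: (-2, 6, -4) + (-1, 1, 0) = (-3, 7, -4)
  D4: (-2, 6, -4) + (-1, 0, 1) = (-3, 6, -3)
  D5: (-2, 6, -4) + (0, -1, 1) = (-2, 5, -3)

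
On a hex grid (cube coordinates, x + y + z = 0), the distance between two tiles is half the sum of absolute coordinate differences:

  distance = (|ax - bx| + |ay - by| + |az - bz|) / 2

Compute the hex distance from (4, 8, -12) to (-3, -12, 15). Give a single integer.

Answer: 27

Derivation:
|ax - bx| = |4 - (-3)| = 7
|ay - by| = |8 - (-12)| = 20
|az - bz| = |-12 - 15| = 27
distance = (7 + 20 + 27) / 2 = 54 / 2 = 27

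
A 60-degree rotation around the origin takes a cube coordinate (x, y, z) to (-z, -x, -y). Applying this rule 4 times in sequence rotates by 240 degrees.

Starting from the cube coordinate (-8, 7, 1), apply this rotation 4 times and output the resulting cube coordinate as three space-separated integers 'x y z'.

Answer: 1 -8 7

Derivation:
Start: (-8, 7, 1)
Step 1: (-8, 7, 1) -> (-(1), -(-8), -(7)) = (-1, 8, -7)
Step 2: (-1, 8, -7) -> (-(-7), -(-1), -(8)) = (7, 1, -8)
Step 3: (7, 1, -8) -> (-(-8), -(7), -(1)) = (8, -7, -1)
Step 4: (8, -7, -1) -> (-(-1), -(8), -(-7)) = (1, -8, 7)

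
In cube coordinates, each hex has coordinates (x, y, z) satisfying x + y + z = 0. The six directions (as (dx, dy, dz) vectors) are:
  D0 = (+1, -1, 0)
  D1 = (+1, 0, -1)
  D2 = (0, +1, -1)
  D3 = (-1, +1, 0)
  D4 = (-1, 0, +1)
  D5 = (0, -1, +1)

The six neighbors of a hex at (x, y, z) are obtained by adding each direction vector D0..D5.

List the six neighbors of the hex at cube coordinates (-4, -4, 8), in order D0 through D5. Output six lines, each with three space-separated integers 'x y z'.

Answer: -3 -5 8
-3 -4 7
-4 -3 7
-5 -3 8
-5 -4 9
-4 -5 9

Derivation:
Center: (-4, -4, 8). Add each direction:
  D0: (-4, -4, 8) + (1, -1, 0) = (-3, -5, 8)
  D1: (-4, -4, 8) + (1, 0, -1) = (-3, -4, 7)
  D2: (-4, -4, 8) + (0, 1, -1) = (-4, -3, 7)
  D3: (-4, -4, 8) + (-1, 1, 0) = (-5, -3, 8)
  D4: (-4, -4, 8) + (-1, 0, 1) = (-5, -4, 9)
  D5: (-4, -4, 8) + (0, -1, 1) = (-4, -5, 9)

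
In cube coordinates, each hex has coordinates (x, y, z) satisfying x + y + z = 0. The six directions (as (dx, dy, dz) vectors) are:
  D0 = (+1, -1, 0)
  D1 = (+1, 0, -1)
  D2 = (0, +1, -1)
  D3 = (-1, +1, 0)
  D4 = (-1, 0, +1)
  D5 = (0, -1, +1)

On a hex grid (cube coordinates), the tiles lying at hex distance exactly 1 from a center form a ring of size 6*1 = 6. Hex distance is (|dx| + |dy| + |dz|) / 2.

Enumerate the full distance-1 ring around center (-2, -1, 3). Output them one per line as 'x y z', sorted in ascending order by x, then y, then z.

Answer: -3 -1 4
-3 0 3
-2 -2 4
-2 0 2
-1 -2 3
-1 -1 2

Derivation:
Walk ring at distance 1 from (-2, -1, 3):
Start at center + D4*1 = (-3, -1, 4)
  hex 0: (-3, -1, 4)
  hex 1: (-2, -2, 4)
  hex 2: (-1, -2, 3)
  hex 3: (-1, -1, 2)
  hex 4: (-2, 0, 2)
  hex 5: (-3, 0, 3)
Sorted: 6 hexes.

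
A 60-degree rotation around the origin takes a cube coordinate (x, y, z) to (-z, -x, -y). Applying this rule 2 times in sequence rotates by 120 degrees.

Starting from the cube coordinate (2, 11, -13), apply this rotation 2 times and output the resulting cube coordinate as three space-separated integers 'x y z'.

Answer: 11 -13 2

Derivation:
Start: (2, 11, -13)
Step 1: (2, 11, -13) -> (-(-13), -(2), -(11)) = (13, -2, -11)
Step 2: (13, -2, -11) -> (-(-11), -(13), -(-2)) = (11, -13, 2)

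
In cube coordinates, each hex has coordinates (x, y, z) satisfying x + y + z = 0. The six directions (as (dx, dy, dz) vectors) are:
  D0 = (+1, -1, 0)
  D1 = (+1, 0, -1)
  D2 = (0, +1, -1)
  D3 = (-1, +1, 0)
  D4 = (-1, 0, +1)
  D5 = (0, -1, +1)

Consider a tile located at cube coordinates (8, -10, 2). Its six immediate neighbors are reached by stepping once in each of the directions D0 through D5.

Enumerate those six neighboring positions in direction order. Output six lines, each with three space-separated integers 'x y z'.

Center: (8, -10, 2). Add each direction:
  D0: (8, -10, 2) + (1, -1, 0) = (9, -11, 2)
  D1: (8, -10, 2) + (1, 0, -1) = (9, -10, 1)
  D2: (8, -10, 2) + (0, 1, -1) = (8, -9, 1)
  D3: (8, -10, 2) + (-1, 1, 0) = (7, -9, 2)
  D4: (8, -10, 2) + (-1, 0, 1) = (7, -10, 3)
  D5: (8, -10, 2) + (0, -1, 1) = (8, -11, 3)

Answer: 9 -11 2
9 -10 1
8 -9 1
7 -9 2
7 -10 3
8 -11 3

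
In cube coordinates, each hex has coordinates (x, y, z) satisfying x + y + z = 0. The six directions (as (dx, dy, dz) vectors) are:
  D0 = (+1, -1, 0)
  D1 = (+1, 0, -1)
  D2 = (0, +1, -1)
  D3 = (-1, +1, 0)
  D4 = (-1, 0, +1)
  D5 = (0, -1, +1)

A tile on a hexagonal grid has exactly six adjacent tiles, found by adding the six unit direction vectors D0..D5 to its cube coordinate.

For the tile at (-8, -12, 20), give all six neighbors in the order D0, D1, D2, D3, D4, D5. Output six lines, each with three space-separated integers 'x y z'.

Center: (-8, -12, 20). Add each direction:
  D0: (-8, -12, 20) + (1, -1, 0) = (-7, -13, 20)
  D1: (-8, -12, 20) + (1, 0, -1) = (-7, -12, 19)
  D2: (-8, -12, 20) + (0, 1, -1) = (-8, -11, 19)
  D3: (-8, -12, 20) + (-1, 1, 0) = (-9, -11, 20)
  D4: (-8, -12, 20) + (-1, 0, 1) = (-9, -12, 21)
  D5: (-8, -12, 20) + (0, -1, 1) = (-8, -13, 21)

Answer: -7 -13 20
-7 -12 19
-8 -11 19
-9 -11 20
-9 -12 21
-8 -13 21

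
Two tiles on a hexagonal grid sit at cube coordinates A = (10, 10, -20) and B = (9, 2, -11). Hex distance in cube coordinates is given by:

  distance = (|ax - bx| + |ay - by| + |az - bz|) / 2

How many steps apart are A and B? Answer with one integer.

Answer: 9

Derivation:
|ax - bx| = |10 - 9| = 1
|ay - by| = |10 - 2| = 8
|az - bz| = |-20 - (-11)| = 9
distance = (1 + 8 + 9) / 2 = 18 / 2 = 9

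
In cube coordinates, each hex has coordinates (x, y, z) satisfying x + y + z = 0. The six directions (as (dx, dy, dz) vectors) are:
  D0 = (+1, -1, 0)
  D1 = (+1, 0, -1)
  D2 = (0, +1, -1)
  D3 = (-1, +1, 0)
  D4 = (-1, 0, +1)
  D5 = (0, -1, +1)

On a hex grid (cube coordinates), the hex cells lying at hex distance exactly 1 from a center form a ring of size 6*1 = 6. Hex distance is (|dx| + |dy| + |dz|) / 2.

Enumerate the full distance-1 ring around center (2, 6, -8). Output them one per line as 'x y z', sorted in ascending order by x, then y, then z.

Answer: 1 6 -7
1 7 -8
2 5 -7
2 7 -9
3 5 -8
3 6 -9

Derivation:
Walk ring at distance 1 from (2, 6, -8):
Start at center + D4*1 = (1, 6, -7)
  hex 0: (1, 6, -7)
  hex 1: (2, 5, -7)
  hex 2: (3, 5, -8)
  hex 3: (3, 6, -9)
  hex 4: (2, 7, -9)
  hex 5: (1, 7, -8)
Sorted: 6 hexes.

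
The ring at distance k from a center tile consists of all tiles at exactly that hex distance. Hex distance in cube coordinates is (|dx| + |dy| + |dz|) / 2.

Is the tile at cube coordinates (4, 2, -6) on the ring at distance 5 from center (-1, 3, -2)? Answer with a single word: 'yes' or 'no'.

|px - cx| = |4 - (-1)| = 5
|py - cy| = |2 - 3| = 1
|pz - cz| = |-6 - (-2)| = 4
distance = (5+1+4)/2 = 10/2 = 5
radius = 5; distance == radius -> yes

Answer: yes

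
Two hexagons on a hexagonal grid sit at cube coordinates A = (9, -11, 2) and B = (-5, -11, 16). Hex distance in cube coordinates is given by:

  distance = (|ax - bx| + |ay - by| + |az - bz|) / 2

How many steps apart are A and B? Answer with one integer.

|ax - bx| = |9 - (-5)| = 14
|ay - by| = |-11 - (-11)| = 0
|az - bz| = |2 - 16| = 14
distance = (14 + 0 + 14) / 2 = 28 / 2 = 14

Answer: 14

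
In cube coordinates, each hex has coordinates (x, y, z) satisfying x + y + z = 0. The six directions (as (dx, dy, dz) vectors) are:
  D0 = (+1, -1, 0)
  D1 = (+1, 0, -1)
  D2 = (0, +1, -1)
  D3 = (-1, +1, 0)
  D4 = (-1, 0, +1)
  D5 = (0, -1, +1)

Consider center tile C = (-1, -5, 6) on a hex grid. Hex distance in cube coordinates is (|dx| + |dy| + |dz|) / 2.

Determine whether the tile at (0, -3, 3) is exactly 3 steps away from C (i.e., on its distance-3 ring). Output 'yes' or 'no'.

|px - cx| = |0 - (-1)| = 1
|py - cy| = |-3 - (-5)| = 2
|pz - cz| = |3 - 6| = 3
distance = (1+2+3)/2 = 6/2 = 3
radius = 3; distance == radius -> yes

Answer: yes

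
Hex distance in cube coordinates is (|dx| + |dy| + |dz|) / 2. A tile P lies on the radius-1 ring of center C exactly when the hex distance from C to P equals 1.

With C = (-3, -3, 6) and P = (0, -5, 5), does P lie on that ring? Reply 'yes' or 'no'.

|px - cx| = |0 - (-3)| = 3
|py - cy| = |-5 - (-3)| = 2
|pz - cz| = |5 - 6| = 1
distance = (3+2+1)/2 = 6/2 = 3
radius = 1; distance != radius -> no

Answer: no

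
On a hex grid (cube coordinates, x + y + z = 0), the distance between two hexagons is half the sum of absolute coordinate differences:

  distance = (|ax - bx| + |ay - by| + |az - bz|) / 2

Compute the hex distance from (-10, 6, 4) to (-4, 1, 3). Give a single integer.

|ax - bx| = |-10 - (-4)| = 6
|ay - by| = |6 - 1| = 5
|az - bz| = |4 - 3| = 1
distance = (6 + 5 + 1) / 2 = 12 / 2 = 6

Answer: 6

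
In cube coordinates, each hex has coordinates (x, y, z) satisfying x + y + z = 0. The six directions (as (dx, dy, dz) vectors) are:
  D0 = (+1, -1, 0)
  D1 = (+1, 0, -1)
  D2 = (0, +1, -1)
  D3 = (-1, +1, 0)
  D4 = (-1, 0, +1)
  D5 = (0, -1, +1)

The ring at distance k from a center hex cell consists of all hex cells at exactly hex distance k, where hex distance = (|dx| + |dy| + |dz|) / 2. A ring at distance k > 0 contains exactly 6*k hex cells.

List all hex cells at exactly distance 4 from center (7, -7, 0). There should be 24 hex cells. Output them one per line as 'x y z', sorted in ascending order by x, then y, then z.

Answer: 3 -7 4
3 -6 3
3 -5 2
3 -4 1
3 -3 0
4 -8 4
4 -3 -1
5 -9 4
5 -3 -2
6 -10 4
6 -3 -3
7 -11 4
7 -3 -4
8 -11 3
8 -4 -4
9 -11 2
9 -5 -4
10 -11 1
10 -6 -4
11 -11 0
11 -10 -1
11 -9 -2
11 -8 -3
11 -7 -4

Derivation:
Walk ring at distance 4 from (7, -7, 0):
Start at center + D4*4 = (3, -7, 4)
  hex 0: (3, -7, 4)
  hex 1: (4, -8, 4)
  hex 2: (5, -9, 4)
  hex 3: (6, -10, 4)
  hex 4: (7, -11, 4)
  hex 5: (8, -11, 3)
  hex 6: (9, -11, 2)
  hex 7: (10, -11, 1)
  hex 8: (11, -11, 0)
  hex 9: (11, -10, -1)
  hex 10: (11, -9, -2)
  hex 11: (11, -8, -3)
  hex 12: (11, -7, -4)
  hex 13: (10, -6, -4)
  hex 14: (9, -5, -4)
  hex 15: (8, -4, -4)
  hex 16: (7, -3, -4)
  hex 17: (6, -3, -3)
  hex 18: (5, -3, -2)
  hex 19: (4, -3, -1)
  hex 20: (3, -3, 0)
  hex 21: (3, -4, 1)
  hex 22: (3, -5, 2)
  hex 23: (3, -6, 3)
Sorted: 24 hexes.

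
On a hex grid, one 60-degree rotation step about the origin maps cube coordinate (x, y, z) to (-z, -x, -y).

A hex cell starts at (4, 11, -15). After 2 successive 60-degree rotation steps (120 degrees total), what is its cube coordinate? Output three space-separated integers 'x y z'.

Start: (4, 11, -15)
Step 1: (4, 11, -15) -> (-(-15), -(4), -(11)) = (15, -4, -11)
Step 2: (15, -4, -11) -> (-(-11), -(15), -(-4)) = (11, -15, 4)

Answer: 11 -15 4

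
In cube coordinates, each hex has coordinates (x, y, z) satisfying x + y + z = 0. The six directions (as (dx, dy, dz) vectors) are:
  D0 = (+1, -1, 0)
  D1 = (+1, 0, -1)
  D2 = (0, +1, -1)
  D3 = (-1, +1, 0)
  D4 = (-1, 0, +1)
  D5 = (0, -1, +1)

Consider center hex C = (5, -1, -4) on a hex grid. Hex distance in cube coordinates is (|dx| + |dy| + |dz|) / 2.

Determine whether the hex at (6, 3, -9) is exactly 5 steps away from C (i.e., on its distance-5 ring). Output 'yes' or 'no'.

Answer: yes

Derivation:
|px - cx| = |6 - 5| = 1
|py - cy| = |3 - (-1)| = 4
|pz - cz| = |-9 - (-4)| = 5
distance = (1+4+5)/2 = 10/2 = 5
radius = 5; distance == radius -> yes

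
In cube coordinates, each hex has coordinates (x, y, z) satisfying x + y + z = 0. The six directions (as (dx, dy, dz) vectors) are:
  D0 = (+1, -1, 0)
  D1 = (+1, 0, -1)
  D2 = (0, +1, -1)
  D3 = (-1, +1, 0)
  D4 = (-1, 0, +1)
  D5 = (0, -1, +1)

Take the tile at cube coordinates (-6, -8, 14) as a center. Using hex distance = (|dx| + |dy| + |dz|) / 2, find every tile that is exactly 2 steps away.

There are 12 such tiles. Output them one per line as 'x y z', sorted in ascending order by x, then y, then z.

Walk ring at distance 2 from (-6, -8, 14):
Start at center + D4*2 = (-8, -8, 16)
  hex 0: (-8, -8, 16)
  hex 1: (-7, -9, 16)
  hex 2: (-6, -10, 16)
  hex 3: (-5, -10, 15)
  hex 4: (-4, -10, 14)
  hex 5: (-4, -9, 13)
  hex 6: (-4, -8, 12)
  hex 7: (-5, -7, 12)
  hex 8: (-6, -6, 12)
  hex 9: (-7, -6, 13)
  hex 10: (-8, -6, 14)
  hex 11: (-8, -7, 15)
Sorted: 12 hexes.

Answer: -8 -8 16
-8 -7 15
-8 -6 14
-7 -9 16
-7 -6 13
-6 -10 16
-6 -6 12
-5 -10 15
-5 -7 12
-4 -10 14
-4 -9 13
-4 -8 12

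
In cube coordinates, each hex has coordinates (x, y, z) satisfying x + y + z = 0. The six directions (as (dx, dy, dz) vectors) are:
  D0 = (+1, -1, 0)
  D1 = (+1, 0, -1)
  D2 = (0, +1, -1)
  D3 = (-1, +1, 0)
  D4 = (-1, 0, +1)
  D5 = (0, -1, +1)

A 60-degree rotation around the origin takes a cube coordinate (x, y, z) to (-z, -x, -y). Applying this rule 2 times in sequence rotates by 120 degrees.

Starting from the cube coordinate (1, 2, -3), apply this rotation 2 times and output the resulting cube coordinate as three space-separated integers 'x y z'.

Answer: 2 -3 1

Derivation:
Start: (1, 2, -3)
Step 1: (1, 2, -3) -> (-(-3), -(1), -(2)) = (3, -1, -2)
Step 2: (3, -1, -2) -> (-(-2), -(3), -(-1)) = (2, -3, 1)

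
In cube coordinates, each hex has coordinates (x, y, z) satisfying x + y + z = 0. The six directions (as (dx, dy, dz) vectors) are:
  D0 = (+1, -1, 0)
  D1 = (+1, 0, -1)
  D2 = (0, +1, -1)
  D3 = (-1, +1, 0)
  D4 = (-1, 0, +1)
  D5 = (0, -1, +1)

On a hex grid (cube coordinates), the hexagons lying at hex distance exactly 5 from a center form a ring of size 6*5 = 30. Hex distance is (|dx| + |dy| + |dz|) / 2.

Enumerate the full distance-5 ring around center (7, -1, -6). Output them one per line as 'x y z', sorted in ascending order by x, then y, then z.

Answer: 2 -1 -1
2 0 -2
2 1 -3
2 2 -4
2 3 -5
2 4 -6
3 -2 -1
3 4 -7
4 -3 -1
4 4 -8
5 -4 -1
5 4 -9
6 -5 -1
6 4 -10
7 -6 -1
7 4 -11
8 -6 -2
8 3 -11
9 -6 -3
9 2 -11
10 -6 -4
10 1 -11
11 -6 -5
11 0 -11
12 -6 -6
12 -5 -7
12 -4 -8
12 -3 -9
12 -2 -10
12 -1 -11

Derivation:
Walk ring at distance 5 from (7, -1, -6):
Start at center + D4*5 = (2, -1, -1)
  hex 0: (2, -1, -1)
  hex 1: (3, -2, -1)
  hex 2: (4, -3, -1)
  hex 3: (5, -4, -1)
  hex 4: (6, -5, -1)
  hex 5: (7, -6, -1)
  hex 6: (8, -6, -2)
  hex 7: (9, -6, -3)
  hex 8: (10, -6, -4)
  hex 9: (11, -6, -5)
  hex 10: (12, -6, -6)
  hex 11: (12, -5, -7)
  hex 12: (12, -4, -8)
  hex 13: (12, -3, -9)
  hex 14: (12, -2, -10)
  hex 15: (12, -1, -11)
  hex 16: (11, 0, -11)
  hex 17: (10, 1, -11)
  hex 18: (9, 2, -11)
  hex 19: (8, 3, -11)
  hex 20: (7, 4, -11)
  hex 21: (6, 4, -10)
  hex 22: (5, 4, -9)
  hex 23: (4, 4, -8)
  hex 24: (3, 4, -7)
  hex 25: (2, 4, -6)
  hex 26: (2, 3, -5)
  hex 27: (2, 2, -4)
  hex 28: (2, 1, -3)
  hex 29: (2, 0, -2)
Sorted: 30 hexes.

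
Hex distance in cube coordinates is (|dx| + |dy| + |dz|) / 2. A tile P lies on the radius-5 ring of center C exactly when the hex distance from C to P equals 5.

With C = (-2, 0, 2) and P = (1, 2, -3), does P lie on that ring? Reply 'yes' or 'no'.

Answer: yes

Derivation:
|px - cx| = |1 - (-2)| = 3
|py - cy| = |2 - 0| = 2
|pz - cz| = |-3 - 2| = 5
distance = (3+2+5)/2 = 10/2 = 5
radius = 5; distance == radius -> yes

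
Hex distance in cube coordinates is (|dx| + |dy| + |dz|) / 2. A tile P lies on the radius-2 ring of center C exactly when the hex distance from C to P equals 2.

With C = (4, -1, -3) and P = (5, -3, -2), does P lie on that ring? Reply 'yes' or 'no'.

Answer: yes

Derivation:
|px - cx| = |5 - 4| = 1
|py - cy| = |-3 - (-1)| = 2
|pz - cz| = |-2 - (-3)| = 1
distance = (1+2+1)/2 = 4/2 = 2
radius = 2; distance == radius -> yes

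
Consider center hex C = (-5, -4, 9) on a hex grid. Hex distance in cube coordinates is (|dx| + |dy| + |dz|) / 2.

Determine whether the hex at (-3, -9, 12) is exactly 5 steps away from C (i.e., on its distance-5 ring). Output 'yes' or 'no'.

Answer: yes

Derivation:
|px - cx| = |-3 - (-5)| = 2
|py - cy| = |-9 - (-4)| = 5
|pz - cz| = |12 - 9| = 3
distance = (2+5+3)/2 = 10/2 = 5
radius = 5; distance == radius -> yes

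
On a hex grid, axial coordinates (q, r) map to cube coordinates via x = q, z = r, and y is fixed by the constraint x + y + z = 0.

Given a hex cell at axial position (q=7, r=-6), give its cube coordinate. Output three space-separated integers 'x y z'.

Answer: 7 -1 -6

Derivation:
x = q = 7
z = r = -6
y = -x - z = -(7) - (-6) = -1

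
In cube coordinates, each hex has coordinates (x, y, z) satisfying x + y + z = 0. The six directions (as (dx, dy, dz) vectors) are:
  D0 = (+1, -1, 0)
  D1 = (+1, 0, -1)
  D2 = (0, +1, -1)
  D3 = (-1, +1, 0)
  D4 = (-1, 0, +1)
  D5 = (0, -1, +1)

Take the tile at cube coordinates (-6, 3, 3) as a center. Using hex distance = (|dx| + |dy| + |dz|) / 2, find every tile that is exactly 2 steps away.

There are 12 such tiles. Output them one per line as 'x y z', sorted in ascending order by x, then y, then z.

Answer: -8 3 5
-8 4 4
-8 5 3
-7 2 5
-7 5 2
-6 1 5
-6 5 1
-5 1 4
-5 4 1
-4 1 3
-4 2 2
-4 3 1

Derivation:
Walk ring at distance 2 from (-6, 3, 3):
Start at center + D4*2 = (-8, 3, 5)
  hex 0: (-8, 3, 5)
  hex 1: (-7, 2, 5)
  hex 2: (-6, 1, 5)
  hex 3: (-5, 1, 4)
  hex 4: (-4, 1, 3)
  hex 5: (-4, 2, 2)
  hex 6: (-4, 3, 1)
  hex 7: (-5, 4, 1)
  hex 8: (-6, 5, 1)
  hex 9: (-7, 5, 2)
  hex 10: (-8, 5, 3)
  hex 11: (-8, 4, 4)
Sorted: 12 hexes.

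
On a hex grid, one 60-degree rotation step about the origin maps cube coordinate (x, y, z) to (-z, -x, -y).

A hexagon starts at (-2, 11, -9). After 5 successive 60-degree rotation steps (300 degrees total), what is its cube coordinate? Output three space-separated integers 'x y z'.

Answer: -11 9 2

Derivation:
Start: (-2, 11, -9)
Step 1: (-2, 11, -9) -> (-(-9), -(-2), -(11)) = (9, 2, -11)
Step 2: (9, 2, -11) -> (-(-11), -(9), -(2)) = (11, -9, -2)
Step 3: (11, -9, -2) -> (-(-2), -(11), -(-9)) = (2, -11, 9)
Step 4: (2, -11, 9) -> (-(9), -(2), -(-11)) = (-9, -2, 11)
Step 5: (-9, -2, 11) -> (-(11), -(-9), -(-2)) = (-11, 9, 2)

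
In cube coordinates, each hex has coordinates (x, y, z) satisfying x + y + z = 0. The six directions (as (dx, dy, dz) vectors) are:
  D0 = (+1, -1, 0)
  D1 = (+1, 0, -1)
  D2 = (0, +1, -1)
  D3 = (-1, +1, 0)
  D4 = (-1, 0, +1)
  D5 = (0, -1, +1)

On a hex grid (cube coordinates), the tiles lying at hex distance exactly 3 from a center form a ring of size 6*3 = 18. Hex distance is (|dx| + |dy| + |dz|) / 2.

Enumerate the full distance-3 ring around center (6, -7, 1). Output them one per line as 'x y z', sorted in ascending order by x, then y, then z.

Walk ring at distance 3 from (6, -7, 1):
Start at center + D4*3 = (3, -7, 4)
  hex 0: (3, -7, 4)
  hex 1: (4, -8, 4)
  hex 2: (5, -9, 4)
  hex 3: (6, -10, 4)
  hex 4: (7, -10, 3)
  hex 5: (8, -10, 2)
  hex 6: (9, -10, 1)
  hex 7: (9, -9, 0)
  hex 8: (9, -8, -1)
  hex 9: (9, -7, -2)
  hex 10: (8, -6, -2)
  hex 11: (7, -5, -2)
  hex 12: (6, -4, -2)
  hex 13: (5, -4, -1)
  hex 14: (4, -4, 0)
  hex 15: (3, -4, 1)
  hex 16: (3, -5, 2)
  hex 17: (3, -6, 3)
Sorted: 18 hexes.

Answer: 3 -7 4
3 -6 3
3 -5 2
3 -4 1
4 -8 4
4 -4 0
5 -9 4
5 -4 -1
6 -10 4
6 -4 -2
7 -10 3
7 -5 -2
8 -10 2
8 -6 -2
9 -10 1
9 -9 0
9 -8 -1
9 -7 -2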